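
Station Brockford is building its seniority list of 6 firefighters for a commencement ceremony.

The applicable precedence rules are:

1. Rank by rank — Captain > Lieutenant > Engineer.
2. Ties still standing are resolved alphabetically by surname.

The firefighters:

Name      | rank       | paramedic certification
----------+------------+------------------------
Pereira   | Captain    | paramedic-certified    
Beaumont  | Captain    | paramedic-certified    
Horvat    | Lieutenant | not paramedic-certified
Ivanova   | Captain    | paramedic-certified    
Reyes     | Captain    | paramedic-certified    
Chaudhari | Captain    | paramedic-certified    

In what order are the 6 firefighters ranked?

Beaumont, Chaudhari, Ivanova, Pereira, Reyes, Horvat

By rank: Beaumont, Chaudhari, Ivanova, Pereira and Reyes (Captain); then Horvat (Lieutenant).
Among Beaumont, Chaudhari, Ivanova, Pereira and Reyes, alphabetically by surname: Beaumont before Chaudhari before Ivanova before Pereira before Reyes.
Full order: Beaumont, Chaudhari, Ivanova, Pereira, Reyes, Horvat.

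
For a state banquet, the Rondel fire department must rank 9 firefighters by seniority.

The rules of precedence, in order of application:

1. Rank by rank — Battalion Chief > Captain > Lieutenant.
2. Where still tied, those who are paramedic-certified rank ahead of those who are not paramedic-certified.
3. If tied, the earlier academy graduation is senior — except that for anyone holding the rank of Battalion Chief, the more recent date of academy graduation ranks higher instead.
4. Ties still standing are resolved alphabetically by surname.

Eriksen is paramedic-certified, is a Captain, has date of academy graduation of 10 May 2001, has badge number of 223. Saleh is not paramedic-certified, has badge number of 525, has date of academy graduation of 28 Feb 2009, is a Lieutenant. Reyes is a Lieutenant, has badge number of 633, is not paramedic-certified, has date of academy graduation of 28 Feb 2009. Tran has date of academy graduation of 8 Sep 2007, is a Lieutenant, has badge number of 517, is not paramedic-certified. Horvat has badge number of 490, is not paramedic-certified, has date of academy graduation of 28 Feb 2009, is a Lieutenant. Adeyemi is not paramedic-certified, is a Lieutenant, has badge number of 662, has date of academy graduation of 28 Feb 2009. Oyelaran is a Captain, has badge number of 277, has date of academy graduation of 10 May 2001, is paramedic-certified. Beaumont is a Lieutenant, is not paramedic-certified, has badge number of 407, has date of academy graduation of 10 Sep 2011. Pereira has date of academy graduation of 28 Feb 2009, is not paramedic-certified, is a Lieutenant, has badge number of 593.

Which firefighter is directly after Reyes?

Saleh

By rank: Eriksen and Oyelaran (Captain); then Tran, Adeyemi, Horvat, Pereira, Reyes, Saleh and Beaumont (Lieutenant).
Eriksen and Oyelaran are each paramedic-certified, so the next rule applies.
Eriksen and Oyelaran both have date of academy graduation 10 May 2001, so the next rule applies.
Among Eriksen and Oyelaran, alphabetically by surname: Eriksen before Oyelaran.
Tran, Adeyemi, Horvat, Pereira, Reyes, Saleh and Beaumont are each not paramedic-certified, so the next rule applies.
Among Tran, Adeyemi, Horvat, Pereira, Reyes, Saleh and Beaumont, by date of academy graduation (earlier first): Tran (8 Sep 2007) before Adeyemi, Horvat, Pereira, Reyes and Saleh (28 Feb 2009) before Beaumont (10 Sep 2011).
Among Adeyemi, Horvat, Pereira, Reyes and Saleh, alphabetically by surname: Adeyemi before Horvat before Pereira before Reyes before Saleh.
Order: Eriksen, Oyelaran, Tran, Adeyemi, Horvat, Pereira, Reyes, Saleh, Beaumont.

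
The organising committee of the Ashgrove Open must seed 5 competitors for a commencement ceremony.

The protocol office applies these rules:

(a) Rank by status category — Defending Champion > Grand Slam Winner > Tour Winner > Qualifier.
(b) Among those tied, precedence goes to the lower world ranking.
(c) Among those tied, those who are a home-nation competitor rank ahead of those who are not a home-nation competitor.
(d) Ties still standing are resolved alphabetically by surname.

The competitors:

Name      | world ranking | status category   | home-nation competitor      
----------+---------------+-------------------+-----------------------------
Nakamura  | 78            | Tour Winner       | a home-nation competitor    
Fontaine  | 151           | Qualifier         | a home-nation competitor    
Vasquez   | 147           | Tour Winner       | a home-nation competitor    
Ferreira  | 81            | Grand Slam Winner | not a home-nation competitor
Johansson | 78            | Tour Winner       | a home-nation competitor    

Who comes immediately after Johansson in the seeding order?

Nakamura

By status category: Ferreira (Grand Slam Winner); then Johansson, Nakamura and Vasquez (Tour Winner); then Fontaine (Qualifier).
Among Johansson, Nakamura and Vasquez, by world ranking (lower first): Johansson and Nakamura (78) before Vasquez (147).
Johansson and Nakamura are each a home-nation competitor, so the next rule applies.
Among Johansson and Nakamura, alphabetically by surname: Johansson before Nakamura.
Order: Ferreira, Johansson, Nakamura, Vasquez, Fontaine.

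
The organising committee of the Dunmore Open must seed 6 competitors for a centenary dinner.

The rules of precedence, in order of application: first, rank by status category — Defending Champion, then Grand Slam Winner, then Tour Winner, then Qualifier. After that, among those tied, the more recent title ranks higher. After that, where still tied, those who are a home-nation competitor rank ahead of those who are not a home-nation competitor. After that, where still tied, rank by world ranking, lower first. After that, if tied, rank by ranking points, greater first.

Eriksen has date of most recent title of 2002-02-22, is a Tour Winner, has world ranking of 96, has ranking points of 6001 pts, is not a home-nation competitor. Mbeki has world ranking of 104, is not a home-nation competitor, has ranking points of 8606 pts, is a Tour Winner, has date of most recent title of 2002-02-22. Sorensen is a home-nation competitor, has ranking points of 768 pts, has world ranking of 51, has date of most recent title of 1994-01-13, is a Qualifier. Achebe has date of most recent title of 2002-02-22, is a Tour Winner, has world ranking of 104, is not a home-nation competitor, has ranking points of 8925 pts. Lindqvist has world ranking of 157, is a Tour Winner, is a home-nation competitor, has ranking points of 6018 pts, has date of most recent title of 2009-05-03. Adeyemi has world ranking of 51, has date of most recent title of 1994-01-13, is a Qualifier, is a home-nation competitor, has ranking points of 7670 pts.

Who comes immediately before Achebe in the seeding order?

Eriksen

By status category: Lindqvist, Eriksen, Achebe and Mbeki (Tour Winner); then Adeyemi and Sorensen (Qualifier).
Among Lindqvist, Eriksen, Achebe and Mbeki, by date of most recent title (later first): Lindqvist (2009-05-03) before Eriksen, Achebe and Mbeki (2002-02-22).
Eriksen, Achebe and Mbeki are each not a home-nation competitor, so the next rule applies.
Among Eriksen, Achebe and Mbeki, by world ranking (lower first): Eriksen (96) before Achebe and Mbeki (104).
Among Achebe and Mbeki, by ranking points (higher first): Achebe (8925 pts) before Mbeki (8606 pts).
Adeyemi and Sorensen both have date of most recent title 1994-01-13, so the next rule applies.
Adeyemi and Sorensen are each a home-nation competitor, so the next rule applies.
Adeyemi and Sorensen both have world ranking 51, so the next rule applies.
Among Adeyemi and Sorensen, by ranking points (higher first): Adeyemi (7670 pts) before Sorensen (768 pts).
Order: Lindqvist, Eriksen, Achebe, Mbeki, Adeyemi, Sorensen.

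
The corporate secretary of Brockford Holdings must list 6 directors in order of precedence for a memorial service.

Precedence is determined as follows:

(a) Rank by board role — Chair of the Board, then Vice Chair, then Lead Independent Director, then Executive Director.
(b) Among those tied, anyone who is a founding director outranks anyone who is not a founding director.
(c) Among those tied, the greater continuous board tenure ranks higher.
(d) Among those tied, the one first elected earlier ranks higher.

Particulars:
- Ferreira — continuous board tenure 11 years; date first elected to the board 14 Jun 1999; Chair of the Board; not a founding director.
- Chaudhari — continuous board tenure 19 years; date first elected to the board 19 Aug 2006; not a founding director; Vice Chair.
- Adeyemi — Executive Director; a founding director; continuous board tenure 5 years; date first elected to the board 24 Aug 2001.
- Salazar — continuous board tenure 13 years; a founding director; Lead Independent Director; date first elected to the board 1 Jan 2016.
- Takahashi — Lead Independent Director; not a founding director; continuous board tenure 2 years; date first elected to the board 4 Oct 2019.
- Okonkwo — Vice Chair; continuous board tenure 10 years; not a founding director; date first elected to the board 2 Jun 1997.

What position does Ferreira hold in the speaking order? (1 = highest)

By board role: Ferreira (Chair of the Board); then Chaudhari and Okonkwo (Vice Chair); then Salazar and Takahashi (Lead Independent Director); then Adeyemi (Executive Director).
Chaudhari and Okonkwo are each not a founding director, so the next rule applies.
Among Chaudhari and Okonkwo, by continuous board tenure (higher first): Chaudhari (19 years) before Okonkwo (10 years).
Among Salazar and Takahashi, a founding director before not a founding director: Salazar (a founding director) before Takahashi (not a founding director).
Order: Ferreira, Chaudhari, Okonkwo, Salazar, Takahashi, Adeyemi. So position 1.

1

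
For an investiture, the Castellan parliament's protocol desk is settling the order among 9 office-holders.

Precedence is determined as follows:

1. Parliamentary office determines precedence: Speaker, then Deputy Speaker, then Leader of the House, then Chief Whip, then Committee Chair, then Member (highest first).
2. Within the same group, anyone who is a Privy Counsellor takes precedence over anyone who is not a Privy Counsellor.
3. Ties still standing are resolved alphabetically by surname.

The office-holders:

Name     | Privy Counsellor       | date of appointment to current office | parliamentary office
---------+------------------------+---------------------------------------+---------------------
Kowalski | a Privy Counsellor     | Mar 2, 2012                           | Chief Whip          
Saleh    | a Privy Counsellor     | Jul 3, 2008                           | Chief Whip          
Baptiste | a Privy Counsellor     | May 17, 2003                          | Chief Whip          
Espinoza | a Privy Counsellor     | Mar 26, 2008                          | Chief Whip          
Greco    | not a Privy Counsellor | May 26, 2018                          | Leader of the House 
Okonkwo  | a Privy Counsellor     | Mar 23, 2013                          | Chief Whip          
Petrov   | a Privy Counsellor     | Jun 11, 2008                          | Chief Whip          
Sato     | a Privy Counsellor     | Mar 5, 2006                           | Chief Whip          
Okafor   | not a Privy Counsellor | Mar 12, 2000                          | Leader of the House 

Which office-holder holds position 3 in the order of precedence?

By parliamentary office: Greco and Okafor (Leader of the House); then Baptiste, Espinoza, Kowalski, Okonkwo, Petrov, Saleh and Sato (Chief Whip).
Greco and Okafor are each not a Privy Counsellor, so the next rule applies.
Among Greco and Okafor, alphabetically by surname: Greco before Okafor.
Baptiste, Espinoza, Kowalski, Okonkwo, Petrov, Saleh and Sato are each a Privy Counsellor, so the next rule applies.
Among Baptiste, Espinoza, Kowalski, Okonkwo, Petrov, Saleh and Sato, alphabetically by surname: Baptiste before Espinoza before Kowalski before Okonkwo before Petrov before Saleh before Sato.
Order: Greco, Okafor, Baptiste, Espinoza, Kowalski, Okonkwo, Petrov, Saleh, Sato.

Baptiste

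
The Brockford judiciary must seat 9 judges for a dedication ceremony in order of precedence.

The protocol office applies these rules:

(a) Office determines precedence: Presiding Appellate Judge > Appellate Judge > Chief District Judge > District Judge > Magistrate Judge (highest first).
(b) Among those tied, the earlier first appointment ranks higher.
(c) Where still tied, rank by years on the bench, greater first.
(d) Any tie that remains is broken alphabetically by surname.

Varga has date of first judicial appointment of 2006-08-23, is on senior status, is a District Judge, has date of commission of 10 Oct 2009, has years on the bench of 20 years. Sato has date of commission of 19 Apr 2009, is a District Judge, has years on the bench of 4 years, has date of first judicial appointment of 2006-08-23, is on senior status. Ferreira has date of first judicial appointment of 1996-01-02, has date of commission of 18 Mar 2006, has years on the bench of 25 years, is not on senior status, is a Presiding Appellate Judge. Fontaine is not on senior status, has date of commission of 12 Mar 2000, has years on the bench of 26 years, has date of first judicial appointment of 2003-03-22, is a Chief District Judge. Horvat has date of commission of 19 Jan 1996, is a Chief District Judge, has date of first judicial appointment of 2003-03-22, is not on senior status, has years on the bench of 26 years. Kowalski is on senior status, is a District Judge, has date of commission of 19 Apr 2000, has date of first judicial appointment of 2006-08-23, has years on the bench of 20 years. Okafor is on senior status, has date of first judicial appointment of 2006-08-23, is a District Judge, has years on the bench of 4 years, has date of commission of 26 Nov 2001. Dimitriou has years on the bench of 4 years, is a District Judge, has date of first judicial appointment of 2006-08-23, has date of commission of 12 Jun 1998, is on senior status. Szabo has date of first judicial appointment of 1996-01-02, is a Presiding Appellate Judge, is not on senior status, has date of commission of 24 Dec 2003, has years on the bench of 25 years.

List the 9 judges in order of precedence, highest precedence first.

Ferreira, Szabo, Fontaine, Horvat, Kowalski, Varga, Dimitriou, Okafor, Sato

By office: Ferreira and Szabo (Presiding Appellate Judge); then Fontaine and Horvat (Chief District Judge); then Kowalski, Varga, Dimitriou, Okafor and Sato (District Judge).
Ferreira and Szabo both have date of first judicial appointment 1996-01-02, so the next rule applies.
Ferreira and Szabo both have years on the bench 25 years, so the next rule applies.
Among Ferreira and Szabo, alphabetically by surname: Ferreira before Szabo.
Fontaine and Horvat both have date of first judicial appointment 2003-03-22, so the next rule applies.
Fontaine and Horvat both have years on the bench 26 years, so the next rule applies.
Among Fontaine and Horvat, alphabetically by surname: Fontaine before Horvat.
Kowalski, Varga, Dimitriou, Okafor and Sato all have date of first judicial appointment 2006-08-23, so the next rule applies.
Among Kowalski, Varga, Dimitriou, Okafor and Sato, by years on the bench (higher first): Kowalski and Varga (20 years) before Dimitriou, Okafor and Sato (4 years).
Among Kowalski and Varga, alphabetically by surname: Kowalski before Varga.
Among Dimitriou, Okafor and Sato, alphabetically by surname: Dimitriou before Okafor before Sato.
Full order: Ferreira, Szabo, Fontaine, Horvat, Kowalski, Varga, Dimitriou, Okafor, Sato.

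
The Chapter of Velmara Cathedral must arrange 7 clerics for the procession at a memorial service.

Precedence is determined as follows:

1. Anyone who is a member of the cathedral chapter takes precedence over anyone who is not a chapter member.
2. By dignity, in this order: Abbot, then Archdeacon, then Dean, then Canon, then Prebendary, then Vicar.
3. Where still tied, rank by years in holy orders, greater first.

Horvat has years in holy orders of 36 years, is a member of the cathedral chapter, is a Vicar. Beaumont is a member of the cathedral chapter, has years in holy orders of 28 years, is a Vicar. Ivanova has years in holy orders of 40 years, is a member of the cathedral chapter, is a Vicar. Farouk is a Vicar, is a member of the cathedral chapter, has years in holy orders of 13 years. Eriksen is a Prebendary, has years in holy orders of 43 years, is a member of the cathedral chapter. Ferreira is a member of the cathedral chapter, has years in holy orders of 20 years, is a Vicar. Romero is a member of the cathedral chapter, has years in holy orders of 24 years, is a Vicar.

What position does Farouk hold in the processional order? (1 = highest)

By the first rule: Eriksen, Ivanova, Horvat, Beaumont, Romero, Ferreira and Farouk (each a member of the cathedral chapter).
Among Eriksen, Ivanova, Horvat, Beaumont, Romero, Ferreira and Farouk, by dignity: Eriksen (Prebendary) before Ivanova, Horvat, Beaumont, Romero, Ferreira and Farouk (Vicar).
Among Ivanova, Horvat, Beaumont, Romero, Ferreira and Farouk, by years in holy orders (higher first): Ivanova (40 years) before Horvat (36 years) before Beaumont (28 years) before Romero (24 years) before Ferreira (20 years) before Farouk (13 years).
Order: Eriksen, Ivanova, Horvat, Beaumont, Romero, Ferreira, Farouk. So position 7.

7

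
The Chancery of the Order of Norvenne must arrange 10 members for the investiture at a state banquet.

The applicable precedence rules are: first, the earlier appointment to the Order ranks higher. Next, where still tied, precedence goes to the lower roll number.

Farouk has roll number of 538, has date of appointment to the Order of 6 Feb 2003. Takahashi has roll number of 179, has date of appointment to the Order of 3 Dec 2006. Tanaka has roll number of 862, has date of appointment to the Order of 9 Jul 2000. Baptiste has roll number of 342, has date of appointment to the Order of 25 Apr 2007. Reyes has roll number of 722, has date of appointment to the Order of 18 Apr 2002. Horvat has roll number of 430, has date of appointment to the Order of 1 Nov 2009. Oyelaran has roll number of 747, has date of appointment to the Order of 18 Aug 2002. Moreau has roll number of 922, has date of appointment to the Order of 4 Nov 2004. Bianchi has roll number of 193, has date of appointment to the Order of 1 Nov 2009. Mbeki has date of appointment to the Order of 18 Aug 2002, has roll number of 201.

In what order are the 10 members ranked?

By date of appointment to the Order (earlier first): Tanaka (9 Jul 2000); then Reyes (18 Apr 2002); then Mbeki and Oyelaran (both 18 Aug 2002); then Farouk (6 Feb 2003); then Moreau (4 Nov 2004); then Takahashi (3 Dec 2006); then Baptiste (25 Apr 2007); then Bianchi and Horvat (both 1 Nov 2009).
Among Mbeki and Oyelaran, by roll number (lower first): Mbeki (201) before Oyelaran (747).
Among Bianchi and Horvat, by roll number (lower first): Bianchi (193) before Horvat (430).
Full order: Tanaka, Reyes, Mbeki, Oyelaran, Farouk, Moreau, Takahashi, Baptiste, Bianchi, Horvat.

Tanaka, Reyes, Mbeki, Oyelaran, Farouk, Moreau, Takahashi, Baptiste, Bianchi, Horvat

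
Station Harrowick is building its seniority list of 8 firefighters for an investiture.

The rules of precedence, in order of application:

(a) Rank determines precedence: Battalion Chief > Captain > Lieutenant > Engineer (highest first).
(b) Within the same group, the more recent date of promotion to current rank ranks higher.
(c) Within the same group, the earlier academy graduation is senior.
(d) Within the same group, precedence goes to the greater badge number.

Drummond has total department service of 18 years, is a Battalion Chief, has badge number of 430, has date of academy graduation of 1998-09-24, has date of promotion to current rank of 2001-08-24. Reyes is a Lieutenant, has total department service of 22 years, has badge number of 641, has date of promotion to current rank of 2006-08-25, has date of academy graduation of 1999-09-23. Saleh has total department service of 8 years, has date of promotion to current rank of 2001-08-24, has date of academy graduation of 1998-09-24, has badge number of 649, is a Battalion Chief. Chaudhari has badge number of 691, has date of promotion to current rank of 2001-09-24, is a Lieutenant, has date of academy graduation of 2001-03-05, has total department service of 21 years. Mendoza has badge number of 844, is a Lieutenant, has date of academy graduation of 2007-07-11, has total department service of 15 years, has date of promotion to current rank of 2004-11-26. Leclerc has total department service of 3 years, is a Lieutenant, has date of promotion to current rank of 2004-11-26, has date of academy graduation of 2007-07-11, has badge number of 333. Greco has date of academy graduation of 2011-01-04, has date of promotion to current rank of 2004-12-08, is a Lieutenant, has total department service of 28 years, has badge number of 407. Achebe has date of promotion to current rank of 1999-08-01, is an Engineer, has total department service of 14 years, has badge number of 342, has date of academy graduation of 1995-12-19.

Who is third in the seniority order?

Reyes

By rank: Saleh and Drummond (Battalion Chief); then Reyes, Greco, Mendoza, Leclerc and Chaudhari (Lieutenant); then Achebe (Engineer).
Saleh and Drummond both have date of promotion to current rank 2001-08-24, so the next rule applies.
Saleh and Drummond both have date of academy graduation 1998-09-24, so the next rule applies.
Among Saleh and Drummond, by badge number (higher first): Saleh (649) before Drummond (430).
Among Reyes, Greco, Mendoza, Leclerc and Chaudhari, by date of promotion to current rank (later first): Reyes (2006-08-25) before Greco (2004-12-08) before Mendoza and Leclerc (2004-11-26) before Chaudhari (2001-09-24).
Mendoza and Leclerc both have date of academy graduation 2007-07-11, so the next rule applies.
Among Mendoza and Leclerc, by badge number (higher first): Mendoza (844) before Leclerc (333).
Order: Saleh, Drummond, Reyes, Greco, Mendoza, Leclerc, Chaudhari, Achebe.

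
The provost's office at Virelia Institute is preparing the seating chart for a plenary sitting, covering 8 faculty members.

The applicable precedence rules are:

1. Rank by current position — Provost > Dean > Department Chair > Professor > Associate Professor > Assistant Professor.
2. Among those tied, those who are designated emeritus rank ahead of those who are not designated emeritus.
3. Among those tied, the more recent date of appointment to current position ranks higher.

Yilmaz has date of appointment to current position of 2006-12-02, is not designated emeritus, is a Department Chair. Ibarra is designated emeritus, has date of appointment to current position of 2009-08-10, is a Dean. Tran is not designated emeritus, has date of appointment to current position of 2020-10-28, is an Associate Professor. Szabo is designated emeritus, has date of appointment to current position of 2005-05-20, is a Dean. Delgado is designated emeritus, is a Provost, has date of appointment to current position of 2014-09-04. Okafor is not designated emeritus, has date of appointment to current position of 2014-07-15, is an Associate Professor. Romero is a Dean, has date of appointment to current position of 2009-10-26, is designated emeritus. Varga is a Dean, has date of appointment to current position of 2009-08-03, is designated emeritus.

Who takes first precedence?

By current position: Delgado (Provost); then Romero, Ibarra, Varga and Szabo (Dean); then Yilmaz (Department Chair); then Tran and Okafor (Associate Professor).
Romero, Ibarra, Varga and Szabo are each designated emeritus, so the next rule applies.
Among Romero, Ibarra, Varga and Szabo, by date of appointment to current position (later first): Romero (2009-10-26) before Ibarra (2009-08-10) before Varga (2009-08-03) before Szabo (2005-05-20).
Tran and Okafor are each not designated emeritus, so the next rule applies.
Among Tran and Okafor, by date of appointment to current position (later first): Tran (2020-10-28) before Okafor (2014-07-15).
Order: Delgado, Romero, Ibarra, Varga, Szabo, Yilmaz, Tran, Okafor.

Delgado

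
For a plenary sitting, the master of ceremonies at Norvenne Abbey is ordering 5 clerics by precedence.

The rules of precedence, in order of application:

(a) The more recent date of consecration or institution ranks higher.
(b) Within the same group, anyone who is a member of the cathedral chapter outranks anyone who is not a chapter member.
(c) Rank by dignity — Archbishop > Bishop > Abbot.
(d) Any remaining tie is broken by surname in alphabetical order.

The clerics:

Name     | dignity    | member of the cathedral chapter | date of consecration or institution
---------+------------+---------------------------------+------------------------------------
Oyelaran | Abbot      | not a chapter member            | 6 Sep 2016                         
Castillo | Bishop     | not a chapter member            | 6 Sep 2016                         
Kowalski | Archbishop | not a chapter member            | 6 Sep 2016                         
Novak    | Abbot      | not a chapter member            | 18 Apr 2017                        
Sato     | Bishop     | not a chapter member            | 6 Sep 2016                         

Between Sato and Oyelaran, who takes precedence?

Sato

By date of consecration or institution (later first): Novak (18 Apr 2017); then Kowalski, Castillo, Sato and Oyelaran (each 6 Sep 2016).
Kowalski, Castillo, Sato and Oyelaran are each not a chapter member, so the next rule applies.
Among Kowalski, Castillo, Sato and Oyelaran, by dignity: Kowalski (Archbishop) before Castillo and Sato (Bishop) before Oyelaran (Abbot).
Among Castillo and Sato, alphabetically by surname: Castillo before Sato.
So Sato takes precedence.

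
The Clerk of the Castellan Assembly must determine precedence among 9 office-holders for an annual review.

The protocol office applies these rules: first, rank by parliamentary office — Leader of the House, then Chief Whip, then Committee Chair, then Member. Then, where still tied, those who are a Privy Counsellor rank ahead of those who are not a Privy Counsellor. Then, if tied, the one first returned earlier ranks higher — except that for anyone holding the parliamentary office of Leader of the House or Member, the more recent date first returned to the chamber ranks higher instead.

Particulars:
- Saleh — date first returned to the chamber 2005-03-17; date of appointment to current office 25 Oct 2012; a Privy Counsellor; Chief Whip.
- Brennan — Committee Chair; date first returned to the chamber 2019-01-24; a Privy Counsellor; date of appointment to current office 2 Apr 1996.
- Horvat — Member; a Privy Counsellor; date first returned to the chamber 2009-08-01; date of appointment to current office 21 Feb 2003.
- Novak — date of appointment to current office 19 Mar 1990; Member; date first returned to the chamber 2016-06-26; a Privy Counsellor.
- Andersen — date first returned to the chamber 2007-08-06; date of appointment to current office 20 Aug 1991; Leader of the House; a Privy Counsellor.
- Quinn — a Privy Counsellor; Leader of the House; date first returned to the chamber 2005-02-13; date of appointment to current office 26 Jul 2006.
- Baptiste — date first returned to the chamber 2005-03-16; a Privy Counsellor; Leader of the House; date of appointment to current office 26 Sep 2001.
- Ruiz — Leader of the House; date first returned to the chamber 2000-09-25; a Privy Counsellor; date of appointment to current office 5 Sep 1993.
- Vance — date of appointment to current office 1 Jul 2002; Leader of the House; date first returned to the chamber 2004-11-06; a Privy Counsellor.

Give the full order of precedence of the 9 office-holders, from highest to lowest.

By parliamentary office: Andersen, Baptiste, Quinn, Vance and Ruiz (Leader of the House); then Saleh (Chief Whip); then Brennan (Committee Chair); then Novak and Horvat (Member).
Andersen, Baptiste, Quinn, Vance and Ruiz are each a Privy Counsellor, so the next rule applies.
Among Andersen, Baptiste, Quinn, Vance and Ruiz, by date first returned to the chamber (later first) (reversed rule for this group): Andersen (2007-08-06) before Baptiste (2005-03-16) before Quinn (2005-02-13) before Vance (2004-11-06) before Ruiz (2000-09-25).
Novak and Horvat are each a Privy Counsellor, so the next rule applies.
Among Novak and Horvat, by date first returned to the chamber (later first) (reversed rule for this group): Novak (2016-06-26) before Horvat (2009-08-01).
Full order: Andersen, Baptiste, Quinn, Vance, Ruiz, Saleh, Brennan, Novak, Horvat.

Andersen, Baptiste, Quinn, Vance, Ruiz, Saleh, Brennan, Novak, Horvat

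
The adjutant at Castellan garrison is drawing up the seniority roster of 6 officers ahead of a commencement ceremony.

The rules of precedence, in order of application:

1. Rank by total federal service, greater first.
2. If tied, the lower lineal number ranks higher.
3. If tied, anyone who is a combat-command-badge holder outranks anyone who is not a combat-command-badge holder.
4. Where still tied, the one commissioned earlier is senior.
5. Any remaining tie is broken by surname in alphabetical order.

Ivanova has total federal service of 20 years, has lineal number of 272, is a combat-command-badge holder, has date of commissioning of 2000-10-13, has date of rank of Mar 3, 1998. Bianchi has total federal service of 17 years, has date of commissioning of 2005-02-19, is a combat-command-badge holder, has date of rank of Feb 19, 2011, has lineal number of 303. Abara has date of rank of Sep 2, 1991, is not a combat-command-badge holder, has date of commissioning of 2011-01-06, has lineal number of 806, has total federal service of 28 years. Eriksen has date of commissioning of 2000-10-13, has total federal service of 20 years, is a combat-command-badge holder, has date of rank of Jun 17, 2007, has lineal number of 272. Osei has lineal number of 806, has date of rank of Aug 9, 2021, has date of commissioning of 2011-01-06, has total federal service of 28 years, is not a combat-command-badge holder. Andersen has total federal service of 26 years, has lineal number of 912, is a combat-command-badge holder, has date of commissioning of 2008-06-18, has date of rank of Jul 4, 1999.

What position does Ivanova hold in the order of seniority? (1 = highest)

5

By total federal service (higher first): Abara and Osei (both 28 years); then Andersen (26 years); then Eriksen and Ivanova (both 20 years); then Bianchi (17 years).
Abara and Osei both have lineal number 806, so the next rule applies.
Abara and Osei are each not a combat-command-badge holder, so the next rule applies.
Abara and Osei both have date of commissioning 2011-01-06, so the next rule applies.
Among Abara and Osei, alphabetically by surname: Abara before Osei.
Eriksen and Ivanova both have lineal number 272, so the next rule applies.
Eriksen and Ivanova are each a combat-command-badge holder, so the next rule applies.
Eriksen and Ivanova both have date of commissioning 2000-10-13, so the next rule applies.
Among Eriksen and Ivanova, alphabetically by surname: Eriksen before Ivanova.
Order: Abara, Osei, Andersen, Eriksen, Ivanova, Bianchi. So position 5.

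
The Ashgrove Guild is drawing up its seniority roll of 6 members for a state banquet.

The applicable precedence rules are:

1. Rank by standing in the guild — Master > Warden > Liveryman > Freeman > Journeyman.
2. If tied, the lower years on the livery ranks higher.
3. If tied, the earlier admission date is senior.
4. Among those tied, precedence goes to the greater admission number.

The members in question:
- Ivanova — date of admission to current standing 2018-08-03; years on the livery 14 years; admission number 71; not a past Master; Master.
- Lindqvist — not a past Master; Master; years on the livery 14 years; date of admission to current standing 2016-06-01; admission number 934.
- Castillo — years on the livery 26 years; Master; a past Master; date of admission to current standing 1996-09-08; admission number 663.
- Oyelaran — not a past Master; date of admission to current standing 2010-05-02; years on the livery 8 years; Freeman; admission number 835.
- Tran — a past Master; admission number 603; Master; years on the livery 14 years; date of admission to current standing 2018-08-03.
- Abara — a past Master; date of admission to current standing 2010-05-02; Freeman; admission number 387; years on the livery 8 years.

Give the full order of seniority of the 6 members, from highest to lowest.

Lindqvist, Tran, Ivanova, Castillo, Oyelaran, Abara

By standing in the guild: Lindqvist, Tran, Ivanova and Castillo (Master); then Oyelaran and Abara (Freeman).
Among Lindqvist, Tran, Ivanova and Castillo, by years on the livery (lower first): Lindqvist, Tran and Ivanova (14 years) before Castillo (26 years).
Among Lindqvist, Tran and Ivanova, by date of admission to current standing (earlier first): Lindqvist (2016-06-01) before Tran and Ivanova (2018-08-03).
Among Tran and Ivanova, by admission number (higher first): Tran (603) before Ivanova (71).
Oyelaran and Abara both have years on the livery 8 years, so the next rule applies.
Oyelaran and Abara both have date of admission to current standing 2010-05-02, so the next rule applies.
Among Oyelaran and Abara, by admission number (higher first): Oyelaran (835) before Abara (387).
Full order: Lindqvist, Tran, Ivanova, Castillo, Oyelaran, Abara.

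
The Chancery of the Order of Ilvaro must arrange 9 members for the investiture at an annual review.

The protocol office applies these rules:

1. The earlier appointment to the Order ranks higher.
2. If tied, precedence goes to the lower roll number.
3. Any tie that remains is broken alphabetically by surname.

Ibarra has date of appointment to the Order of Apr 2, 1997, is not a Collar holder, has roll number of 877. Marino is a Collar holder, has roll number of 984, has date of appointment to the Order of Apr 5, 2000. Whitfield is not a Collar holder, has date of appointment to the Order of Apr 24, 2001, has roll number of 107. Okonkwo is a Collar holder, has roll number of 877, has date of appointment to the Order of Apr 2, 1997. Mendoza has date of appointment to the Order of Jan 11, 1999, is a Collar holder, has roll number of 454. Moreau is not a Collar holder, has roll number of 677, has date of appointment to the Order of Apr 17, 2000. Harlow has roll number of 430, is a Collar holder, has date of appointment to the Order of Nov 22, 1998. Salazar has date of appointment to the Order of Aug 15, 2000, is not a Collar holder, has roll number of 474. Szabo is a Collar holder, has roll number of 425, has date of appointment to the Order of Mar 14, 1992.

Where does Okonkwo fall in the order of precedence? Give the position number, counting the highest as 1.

By date of appointment to the Order (earlier first): Szabo (Mar 14, 1992); then Ibarra and Okonkwo (both Apr 2, 1997); then Harlow (Nov 22, 1998); then Mendoza (Jan 11, 1999); then Marino (Apr 5, 2000); then Moreau (Apr 17, 2000); then Salazar (Aug 15, 2000); then Whitfield (Apr 24, 2001).
Ibarra and Okonkwo both have roll number 877, so the next rule applies.
Among Ibarra and Okonkwo, alphabetically by surname: Ibarra before Okonkwo.
Order: Szabo, Ibarra, Okonkwo, Harlow, Mendoza, Marino, Moreau, Salazar, Whitfield. So position 3.

3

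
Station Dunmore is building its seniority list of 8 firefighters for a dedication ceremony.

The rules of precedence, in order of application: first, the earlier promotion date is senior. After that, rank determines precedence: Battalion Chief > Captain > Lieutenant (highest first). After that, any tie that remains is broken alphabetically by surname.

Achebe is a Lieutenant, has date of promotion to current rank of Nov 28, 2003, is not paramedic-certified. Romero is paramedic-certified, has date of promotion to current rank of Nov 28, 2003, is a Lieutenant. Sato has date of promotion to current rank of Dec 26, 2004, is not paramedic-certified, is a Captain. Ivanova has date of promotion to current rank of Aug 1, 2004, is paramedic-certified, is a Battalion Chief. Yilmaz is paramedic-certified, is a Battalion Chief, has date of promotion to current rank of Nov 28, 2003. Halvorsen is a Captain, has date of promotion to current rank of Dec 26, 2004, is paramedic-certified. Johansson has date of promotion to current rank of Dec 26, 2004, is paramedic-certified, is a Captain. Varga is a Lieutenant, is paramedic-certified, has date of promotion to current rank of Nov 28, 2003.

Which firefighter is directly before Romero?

Achebe

By date of promotion to current rank (earlier first): Yilmaz, Achebe, Romero and Varga (each Nov 28, 2003); then Ivanova (Aug 1, 2004); then Halvorsen, Johansson and Sato (each Dec 26, 2004).
Among Yilmaz, Achebe, Romero and Varga, by rank: Yilmaz (Battalion Chief) before Achebe, Romero and Varga (Lieutenant).
Among Achebe, Romero and Varga, alphabetically by surname: Achebe before Romero before Varga.
Halvorsen, Johansson and Sato are each Captain, so the next rule applies.
Among Halvorsen, Johansson and Sato, alphabetically by surname: Halvorsen before Johansson before Sato.
Order: Yilmaz, Achebe, Romero, Varga, Ivanova, Halvorsen, Johansson, Sato.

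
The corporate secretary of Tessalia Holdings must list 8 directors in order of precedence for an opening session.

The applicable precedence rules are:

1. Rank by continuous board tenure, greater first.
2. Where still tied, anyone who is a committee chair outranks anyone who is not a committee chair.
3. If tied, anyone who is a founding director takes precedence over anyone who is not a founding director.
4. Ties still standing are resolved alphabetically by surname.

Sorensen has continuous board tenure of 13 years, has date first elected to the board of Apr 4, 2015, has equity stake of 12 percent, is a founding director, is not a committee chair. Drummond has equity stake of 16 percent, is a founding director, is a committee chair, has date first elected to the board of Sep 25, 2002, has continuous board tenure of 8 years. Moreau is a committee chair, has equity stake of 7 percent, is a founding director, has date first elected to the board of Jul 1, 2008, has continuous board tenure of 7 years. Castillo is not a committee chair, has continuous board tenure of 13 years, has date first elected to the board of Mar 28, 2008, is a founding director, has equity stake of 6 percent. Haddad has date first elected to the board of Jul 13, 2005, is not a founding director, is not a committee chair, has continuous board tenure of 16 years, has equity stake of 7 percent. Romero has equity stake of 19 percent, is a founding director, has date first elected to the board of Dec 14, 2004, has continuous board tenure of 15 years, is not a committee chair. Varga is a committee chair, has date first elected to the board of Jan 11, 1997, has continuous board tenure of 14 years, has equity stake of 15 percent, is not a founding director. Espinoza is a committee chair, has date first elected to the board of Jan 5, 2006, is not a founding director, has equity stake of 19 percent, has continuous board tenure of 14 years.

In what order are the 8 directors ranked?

By continuous board tenure (higher first): Haddad (16 years); then Romero (15 years); then Espinoza and Varga (both 14 years); then Castillo and Sorensen (both 13 years); then Drummond (8 years); then Moreau (7 years).
Espinoza and Varga are each a committee chair, so the next rule applies.
Espinoza and Varga are each not a founding director, so the next rule applies.
Among Espinoza and Varga, alphabetically by surname: Espinoza before Varga.
Castillo and Sorensen are each not a committee chair, so the next rule applies.
Castillo and Sorensen are each a founding director, so the next rule applies.
Among Castillo and Sorensen, alphabetically by surname: Castillo before Sorensen.
Full order: Haddad, Romero, Espinoza, Varga, Castillo, Sorensen, Drummond, Moreau.

Haddad, Romero, Espinoza, Varga, Castillo, Sorensen, Drummond, Moreau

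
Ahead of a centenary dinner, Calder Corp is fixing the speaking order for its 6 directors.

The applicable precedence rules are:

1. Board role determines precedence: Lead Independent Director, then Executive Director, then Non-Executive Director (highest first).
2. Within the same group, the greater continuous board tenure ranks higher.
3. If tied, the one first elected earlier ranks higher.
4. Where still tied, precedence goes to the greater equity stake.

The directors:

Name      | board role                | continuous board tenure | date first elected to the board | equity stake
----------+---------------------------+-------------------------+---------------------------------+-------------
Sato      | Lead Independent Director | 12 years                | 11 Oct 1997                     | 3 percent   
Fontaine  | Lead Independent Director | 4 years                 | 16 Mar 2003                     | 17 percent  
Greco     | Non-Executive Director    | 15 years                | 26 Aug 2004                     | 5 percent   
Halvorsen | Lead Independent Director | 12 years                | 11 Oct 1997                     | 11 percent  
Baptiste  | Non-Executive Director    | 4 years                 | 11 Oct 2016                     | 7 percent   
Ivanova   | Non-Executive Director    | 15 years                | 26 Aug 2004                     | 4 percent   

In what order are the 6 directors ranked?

Halvorsen, Sato, Fontaine, Greco, Ivanova, Baptiste

By board role: Halvorsen, Sato and Fontaine (Lead Independent Director); then Greco, Ivanova and Baptiste (Non-Executive Director).
Among Halvorsen, Sato and Fontaine, by continuous board tenure (higher first): Halvorsen and Sato (12 years) before Fontaine (4 years).
Halvorsen and Sato both have date first elected to the board 11 Oct 1997, so the next rule applies.
Among Halvorsen and Sato, by equity stake (higher first): Halvorsen (11 percent) before Sato (3 percent).
Among Greco, Ivanova and Baptiste, by continuous board tenure (higher first): Greco and Ivanova (15 years) before Baptiste (4 years).
Greco and Ivanova both have date first elected to the board 26 Aug 2004, so the next rule applies.
Among Greco and Ivanova, by equity stake (higher first): Greco (5 percent) before Ivanova (4 percent).
Full order: Halvorsen, Sato, Fontaine, Greco, Ivanova, Baptiste.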